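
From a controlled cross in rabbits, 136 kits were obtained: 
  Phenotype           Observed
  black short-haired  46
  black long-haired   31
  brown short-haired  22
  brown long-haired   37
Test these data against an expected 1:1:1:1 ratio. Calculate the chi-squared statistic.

The 1:1:1:1 ratio has 4 parts, so with N = 136 the expected counts are:
  black short-haired: 136 × 1/4 = 34
  black long-haired: 136 × 1/4 = 34
  brown short-haired: 136 × 1/4 = 34
  brown long-haired: 136 × 1/4 = 34
χ² = Σ (O − E)² / E
  black short-haired: (46 − 34)² / 34 = 4.2353
  black long-haired: (31 − 34)² / 34 = 0.2647
  brown short-haired: (22 − 34)² / 34 = 4.2353
  brown long-haired: (37 − 34)² / 34 = 0.2647
χ² = 4.2353 + 0.2647 + 4.2353 + 0.2647 = 9.000

9.000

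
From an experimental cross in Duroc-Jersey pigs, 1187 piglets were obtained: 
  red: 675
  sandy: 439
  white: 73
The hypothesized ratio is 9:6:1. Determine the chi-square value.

0.183

Under the 9:6:1 hypothesis (Σ ratio = 16, N = 1187):
  red: 1187 × 9/16 = 667.6875
  sandy: 1187 × 6/16 = 445.125
  white: 1187 × 1/16 = 74.1875
χ² = Σ (O − E)² / E
  red: (675 − 667.6875)² / 667.6875 = 0.0801
  sandy: (439 − 445.125)² / 445.125 = 0.0843
  white: (73 − 74.1875)² / 74.1875 = 0.0190
χ² = 0.0801 + 0.0843 + 0.0190 = 0.1834 ≈ 0.183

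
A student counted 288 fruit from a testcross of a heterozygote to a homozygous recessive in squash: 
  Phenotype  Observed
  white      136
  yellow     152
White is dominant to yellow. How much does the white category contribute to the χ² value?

A testcross of a heterozygote (Aa × aa) gives a 1:1 phenotypic ratio.
The 1:1 ratio has 2 parts, so with N = 288 the expected counts are:
  white: 288 × 1/2 = 144
  yellow: 288 × 1/2 = 144
Contribution of white: (136 − 144)² / 144 = 0.4444

0.444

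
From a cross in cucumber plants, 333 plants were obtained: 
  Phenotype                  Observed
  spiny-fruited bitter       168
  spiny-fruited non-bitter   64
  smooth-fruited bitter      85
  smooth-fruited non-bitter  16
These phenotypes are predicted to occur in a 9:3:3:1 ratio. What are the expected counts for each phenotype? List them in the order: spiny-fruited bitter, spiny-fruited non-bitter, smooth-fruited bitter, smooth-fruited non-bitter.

187.3125, 62.4375, 62.4375, 20.8125

The 9:3:3:1 ratio has 16 parts, so with N = 333 the expected counts are:
  spiny-fruited bitter: 333 × 9/16 = 187.3125
  spiny-fruited non-bitter: 333 × 3/16 = 62.4375
  smooth-fruited bitter: 333 × 3/16 = 62.4375
  smooth-fruited non-bitter: 333 × 1/16 = 20.8125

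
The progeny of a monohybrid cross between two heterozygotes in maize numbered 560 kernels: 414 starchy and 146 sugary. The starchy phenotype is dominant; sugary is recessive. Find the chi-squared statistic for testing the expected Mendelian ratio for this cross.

For a monohybrid cross between heterozygotes with complete dominance, the expected phenotypic ratio is 3:1.
Total ratio parts = 4. Expected numbers out of 560:
  starchy: 560 × 3/4 = 420
  sugary: 560 × 1/4 = 140
χ² = Σ (O − E)² / E
  starchy: (414 − 420)² / 420 = 0.0857
  sugary: (146 − 140)² / 140 = 0.2571
χ² = 0.0857 + 0.2571 = 0.3428 ≈ 0.343

0.343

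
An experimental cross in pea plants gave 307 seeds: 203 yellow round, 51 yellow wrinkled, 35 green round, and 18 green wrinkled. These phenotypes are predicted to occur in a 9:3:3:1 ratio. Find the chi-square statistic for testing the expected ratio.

14.986

The 9:3:3:1 ratio has 16 parts, so with N = 307 the expected counts are:
  yellow round: 307 × 9/16 = 172.6875
  yellow wrinkled: 307 × 3/16 = 57.5625
  green round: 307 × 3/16 = 57.5625
  green wrinkled: 307 × 1/16 = 19.1875
χ² = Σ (O − E)² / E
  yellow round: (203 − 172.6875)² / 172.6875 = 5.3209
  yellow wrinkled: (51 − 57.5625)² / 57.5625 = 0.7482
  green round: (35 − 57.5625)² / 57.5625 = 8.8437
  green wrinkled: (18 − 19.1875)² / 19.1875 = 0.0735
χ² = 5.3209 + 0.7482 + 8.8437 + 0.0735 = 14.9863 ≈ 14.986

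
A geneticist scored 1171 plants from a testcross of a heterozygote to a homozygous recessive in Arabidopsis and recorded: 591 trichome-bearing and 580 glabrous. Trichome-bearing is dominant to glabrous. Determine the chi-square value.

0.103

A testcross of a heterozygote (Aa × aa) gives a 1:1 phenotypic ratio.
Under the 1:1 hypothesis (Σ ratio = 2, N = 1171):
  trichome-bearing: 1171 × 1/2 = 585.5
  glabrous: 1171 × 1/2 = 585.5
χ² = Σ (O − E)² / E
  trichome-bearing: (591 − 585.5)² / 585.5 = 0.0517
  glabrous: (580 − 585.5)² / 585.5 = 0.0517
χ² = 0.0517 + 0.0517 = 0.1034 ≈ 0.103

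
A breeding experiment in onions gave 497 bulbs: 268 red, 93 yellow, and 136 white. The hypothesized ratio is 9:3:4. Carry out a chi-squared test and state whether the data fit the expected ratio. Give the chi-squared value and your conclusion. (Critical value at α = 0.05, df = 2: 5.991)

The 9:3:4 ratio has 16 parts, so with N = 497 the expected counts are:
  red: 497 × 9/16 = 279.5625
  yellow: 497 × 3/16 = 93.1875
  white: 497 × 4/16 = 124.25
χ² = Σ (O − E)² / E
  red: (268 − 279.5625)² / 279.5625 = 0.4782
  yellow: (93 − 93.1875)² / 93.1875 = 0.0004
  white: (136 − 124.25)² / 124.25 = 1.1112
χ² = 0.4782 + 0.0004 + 1.1112 = 1.5898 ≈ 1.590
Degrees of freedom = 3 − 1 = 2; critical value at α = 0.05 is 5.991.
Since 1.590 < 5.991, we fail to reject the null hypothesis — the data are consistent with the 9:3:4 ratio.

1.590; consistent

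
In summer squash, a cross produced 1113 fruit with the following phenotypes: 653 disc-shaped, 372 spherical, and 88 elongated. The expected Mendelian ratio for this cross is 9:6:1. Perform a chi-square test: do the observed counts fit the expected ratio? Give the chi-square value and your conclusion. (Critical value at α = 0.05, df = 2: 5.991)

10.979; not consistent

Expected counts for N = 1113 under a 9:6:1 ratio (total parts = 16):
  disc-shaped: 1113 × 9/16 = 626.0625
  spherical: 1113 × 6/16 = 417.375
  elongated: 1113 × 1/16 = 69.5625
χ² = Σ (O − E)² / E
  disc-shaped: (653 − 626.0625)² / 626.0625 = 1.1590
  spherical: (372 − 417.375)² / 417.375 = 4.9330
  elongated: (88 − 69.5625)² / 69.5625 = 4.8868
χ² = 1.1590 + 4.9330 + 4.8868 = 10.9788 ≈ 10.979
Degrees of freedom = 3 − 1 = 2; critical value at α = 0.05 is 5.991.
Since 10.979 > 5.991, we reject the null hypothesis — the data do not fit the 9:6:1 ratio.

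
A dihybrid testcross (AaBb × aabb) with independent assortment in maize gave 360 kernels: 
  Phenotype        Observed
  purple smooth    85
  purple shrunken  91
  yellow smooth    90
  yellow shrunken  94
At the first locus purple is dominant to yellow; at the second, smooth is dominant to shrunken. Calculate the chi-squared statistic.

0.467

A dihybrid testcross with independent assortment gives a 1:1:1:1 ratio.
Expected counts for N = 360 under a 1:1:1:1 ratio (total parts = 4):
  purple smooth: 360 × 1/4 = 90
  purple shrunken: 360 × 1/4 = 90
  yellow smooth: 360 × 1/4 = 90
  yellow shrunken: 360 × 1/4 = 90
χ² = Σ (O − E)² / E
  purple smooth: (85 − 90)² / 90 = 0.2778
  purple shrunken: (91 − 90)² / 90 = 0.0111
  yellow smooth: (90 − 90)² / 90 = 0.0000
  yellow shrunken: (94 − 90)² / 90 = 0.1778
χ² = 0.2778 + 0.0111 + 0.0000 + 0.1778 = 0.4667 ≈ 0.467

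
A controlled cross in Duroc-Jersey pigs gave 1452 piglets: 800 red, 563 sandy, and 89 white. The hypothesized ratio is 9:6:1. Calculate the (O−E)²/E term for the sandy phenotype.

0.629

Total ratio parts = 16. Expected numbers out of 1452:
  red: 1452 × 9/16 = 816.75
  sandy: 1452 × 6/16 = 544.5
  white: 1452 × 1/16 = 90.75
Contribution of sandy: (563 − 544.5)² / 544.5 = 0.6286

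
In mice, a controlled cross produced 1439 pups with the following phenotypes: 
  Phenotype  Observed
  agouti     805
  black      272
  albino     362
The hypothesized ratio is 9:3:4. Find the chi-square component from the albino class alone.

0.014

The 9:3:4 ratio has 16 parts, so with N = 1439 the expected counts are:
  agouti: 1439 × 9/16 = 809.4375
  black: 1439 × 3/16 = 269.8125
  albino: 1439 × 4/16 = 359.75
Contribution of albino: (362 − 359.75)² / 359.75 = 0.0141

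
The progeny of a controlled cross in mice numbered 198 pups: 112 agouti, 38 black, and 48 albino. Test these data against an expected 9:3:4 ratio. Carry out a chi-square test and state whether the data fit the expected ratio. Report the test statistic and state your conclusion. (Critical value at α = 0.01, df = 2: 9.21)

0.070; consistent

Total ratio parts = 16. Expected numbers out of 198:
  agouti: 198 × 9/16 = 111.375
  black: 198 × 3/16 = 37.125
  albino: 198 × 4/16 = 49.5
χ² = Σ (O − E)² / E
  agouti: (112 − 111.375)² / 111.375 = 0.0035
  black: (38 − 37.125)² / 37.125 = 0.0206
  albino: (48 − 49.5)² / 49.5 = 0.0455
χ² = 0.0035 + 0.0206 + 0.0455 = 0.0696 ≈ 0.070
Degrees of freedom = 3 − 1 = 2; critical value at α = 0.01 is 9.21.
Since 0.070 < 9.21, we fail to reject the null hypothesis — the data are consistent with the 9:3:4 ratio.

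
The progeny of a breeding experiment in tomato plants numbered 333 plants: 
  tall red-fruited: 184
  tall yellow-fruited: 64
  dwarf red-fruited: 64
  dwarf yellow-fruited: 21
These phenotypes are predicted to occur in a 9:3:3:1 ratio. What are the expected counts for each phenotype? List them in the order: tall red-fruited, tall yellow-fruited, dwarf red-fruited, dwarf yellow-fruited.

The 9:3:3:1 ratio has 16 parts, so with N = 333 the expected counts are:
  tall red-fruited: 333 × 9/16 = 187.3125
  tall yellow-fruited: 333 × 3/16 = 62.4375
  dwarf red-fruited: 333 × 3/16 = 62.4375
  dwarf yellow-fruited: 333 × 1/16 = 20.8125

187.3125, 62.4375, 62.4375, 20.8125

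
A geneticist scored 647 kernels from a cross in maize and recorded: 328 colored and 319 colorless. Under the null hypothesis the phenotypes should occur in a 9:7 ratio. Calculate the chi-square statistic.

Total ratio parts = 16. Expected numbers out of 647:
  colored: 647 × 9/16 = 363.9375
  colorless: 647 × 7/16 = 283.0625
χ² = Σ (O − E)² / E
  colored: (328 − 363.9375)² / 363.9375 = 3.5487
  colorless: (319 − 283.0625)² / 283.0625 = 4.5626
χ² = 3.5487 + 4.5626 = 8.1113 ≈ 8.111

8.111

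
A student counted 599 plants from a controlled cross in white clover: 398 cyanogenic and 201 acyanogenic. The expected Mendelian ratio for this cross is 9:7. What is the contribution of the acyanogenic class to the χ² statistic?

The 9:7 ratio has 16 parts, so with N = 599 the expected counts are:
  cyanogenic: 599 × 9/16 = 336.9375
  acyanogenic: 599 × 7/16 = 262.0625
Contribution of acyanogenic: (201 − 262.0625)² / 262.0625 = 14.2280

14.228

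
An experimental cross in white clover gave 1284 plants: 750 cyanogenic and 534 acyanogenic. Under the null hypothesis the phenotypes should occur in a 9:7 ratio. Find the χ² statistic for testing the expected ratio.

Total ratio parts = 16. Expected numbers out of 1284:
  cyanogenic: 1284 × 9/16 = 722.25
  acyanogenic: 1284 × 7/16 = 561.75
χ² = Σ (O − E)² / E
  cyanogenic: (750 − 722.25)² / 722.25 = 1.0662
  acyanogenic: (534 − 561.75)² / 561.75 = 1.3708
χ² = 1.0662 + 1.3708 = 2.437

2.437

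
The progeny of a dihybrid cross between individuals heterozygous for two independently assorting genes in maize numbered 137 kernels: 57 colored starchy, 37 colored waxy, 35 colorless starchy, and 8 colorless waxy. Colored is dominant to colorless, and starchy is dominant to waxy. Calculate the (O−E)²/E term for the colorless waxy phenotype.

A dihybrid F₂ with independent assortment and complete dominance at both loci gives a 9:3:3:1 phenotypic ratio.
Total ratio parts = 16. Expected numbers out of 137:
  colored starchy: 137 × 9/16 = 77.0625
  colored waxy: 137 × 3/16 = 25.6875
  colorless starchy: 137 × 3/16 = 25.6875
  colorless waxy: 137 × 1/16 = 8.5625
Contribution of colorless waxy: (8 − 8.5625)² / 8.5625 = 0.0370

0.037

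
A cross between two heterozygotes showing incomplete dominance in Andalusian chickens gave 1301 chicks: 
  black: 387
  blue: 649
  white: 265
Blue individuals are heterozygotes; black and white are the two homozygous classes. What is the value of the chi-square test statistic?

22.888

With incomplete dominance, a heterozygote × heterozygote cross gives a 1:2:1 phenotypic ratio.
Under the 1:2:1 hypothesis (Σ ratio = 4, N = 1301):
  black: 1301 × 1/4 = 325.25
  blue: 1301 × 2/4 = 650.5
  white: 1301 × 1/4 = 325.25
χ² = Σ (O − E)² / E
  black: (387 − 325.25)² / 325.25 = 11.7235
  blue: (649 − 650.5)² / 650.5 = 0.0035
  white: (265 − 325.25)² / 325.25 = 11.1608
χ² = 11.7235 + 0.0035 + 11.1608 = 22.8878 ≈ 22.888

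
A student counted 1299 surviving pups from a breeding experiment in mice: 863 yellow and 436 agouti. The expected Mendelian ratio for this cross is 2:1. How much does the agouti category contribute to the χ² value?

Under the 2:1 hypothesis (Σ ratio = 3, N = 1299):
  yellow: 1299 × 2/3 = 866
  agouti: 1299 × 1/3 = 433
Contribution of agouti: (436 − 433)² / 433 = 0.0208

0.021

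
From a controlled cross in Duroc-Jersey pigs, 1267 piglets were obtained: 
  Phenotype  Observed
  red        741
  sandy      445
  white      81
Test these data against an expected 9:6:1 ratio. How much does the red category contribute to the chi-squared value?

1.125

Total ratio parts = 16. Expected numbers out of 1267:
  red: 1267 × 9/16 = 712.6875
  sandy: 1267 × 6/16 = 475.125
  white: 1267 × 1/16 = 79.1875
Contribution of red: (741 − 712.6875)² / 712.6875 = 1.1248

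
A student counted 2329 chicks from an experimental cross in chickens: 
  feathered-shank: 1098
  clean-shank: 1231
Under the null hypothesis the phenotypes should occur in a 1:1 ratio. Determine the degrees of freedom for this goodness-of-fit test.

1

A goodness-of-fit test with 2 phenotype classes has df = 2 − 1 = 1.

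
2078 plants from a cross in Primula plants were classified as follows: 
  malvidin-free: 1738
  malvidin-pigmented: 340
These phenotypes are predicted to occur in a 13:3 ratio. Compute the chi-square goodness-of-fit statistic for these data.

7.779

The 13:3 ratio has 16 parts, so with N = 2078 the expected counts are:
  malvidin-free: 2078 × 13/16 = 1688.375
  malvidin-pigmented: 2078 × 3/16 = 389.625
χ² = Σ (O − E)² / E
  malvidin-free: (1738 − 1688.375)² / 1688.375 = 1.4586
  malvidin-pigmented: (340 − 389.625)² / 389.625 = 6.3205
χ² = 1.4586 + 6.3205 = 7.7791 ≈ 7.779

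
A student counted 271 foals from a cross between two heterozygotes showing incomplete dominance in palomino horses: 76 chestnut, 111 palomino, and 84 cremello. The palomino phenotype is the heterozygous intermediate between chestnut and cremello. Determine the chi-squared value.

With incomplete dominance, a heterozygote × heterozygote cross gives a 1:2:1 phenotypic ratio.
The 1:2:1 ratio has 4 parts, so with N = 271 the expected counts are:
  chestnut: 271 × 1/4 = 67.75
  palomino: 271 × 2/4 = 135.5
  cremello: 271 × 1/4 = 67.75
χ² = Σ (O − E)² / E
  chestnut: (76 − 67.75)² / 67.75 = 1.0046
  palomino: (111 − 135.5)² / 135.5 = 4.4299
  cremello: (84 − 67.75)² / 67.75 = 3.8976
χ² = 1.0046 + 4.4299 + 3.8976 = 9.3321 ≈ 9.332

9.332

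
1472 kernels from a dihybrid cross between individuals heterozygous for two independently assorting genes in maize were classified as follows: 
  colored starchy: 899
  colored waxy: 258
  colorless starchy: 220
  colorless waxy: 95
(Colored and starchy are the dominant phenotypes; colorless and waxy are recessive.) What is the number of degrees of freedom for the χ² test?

3

A dihybrid F₂ with independent assortment and complete dominance at both loci gives a 9:3:3:1 phenotypic ratio.
A goodness-of-fit test with 4 phenotype classes has df = 4 − 1 = 3.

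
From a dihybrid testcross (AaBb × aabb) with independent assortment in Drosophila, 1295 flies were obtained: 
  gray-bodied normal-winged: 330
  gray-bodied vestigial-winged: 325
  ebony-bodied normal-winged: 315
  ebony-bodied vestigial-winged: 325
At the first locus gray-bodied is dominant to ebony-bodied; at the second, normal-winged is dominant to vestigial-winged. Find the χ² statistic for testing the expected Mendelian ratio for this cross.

0.367

A dihybrid testcross with independent assortment gives a 1:1:1:1 ratio.
Expected counts for N = 1295 under a 1:1:1:1 ratio (total parts = 4):
  gray-bodied normal-winged: 1295 × 1/4 = 323.75
  gray-bodied vestigial-winged: 1295 × 1/4 = 323.75
  ebony-bodied normal-winged: 1295 × 1/4 = 323.75
  ebony-bodied vestigial-winged: 1295 × 1/4 = 323.75
χ² = Σ (O − E)² / E
  gray-bodied normal-winged: (330 − 323.75)² / 323.75 = 0.1207
  gray-bodied vestigial-winged: (325 − 323.75)² / 323.75 = 0.0048
  ebony-bodied normal-winged: (315 − 323.75)² / 323.75 = 0.2365
  ebony-bodied vestigial-winged: (325 − 323.75)² / 323.75 = 0.0048
χ² = 0.1207 + 0.0048 + 0.2365 + 0.0048 = 0.3668 ≈ 0.367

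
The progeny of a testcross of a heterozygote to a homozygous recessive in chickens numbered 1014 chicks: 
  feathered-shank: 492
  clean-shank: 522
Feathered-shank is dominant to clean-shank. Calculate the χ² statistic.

0.888

A testcross of a heterozygote (Aa × aa) gives a 1:1 phenotypic ratio.
Under the 1:1 hypothesis (Σ ratio = 2, N = 1014):
  feathered-shank: 1014 × 1/2 = 507
  clean-shank: 1014 × 1/2 = 507
χ² = Σ (O − E)² / E
  feathered-shank: (492 − 507)² / 507 = 0.4438
  clean-shank: (522 − 507)² / 507 = 0.4438
χ² = 0.4438 + 0.4438 = 0.8876 ≈ 0.888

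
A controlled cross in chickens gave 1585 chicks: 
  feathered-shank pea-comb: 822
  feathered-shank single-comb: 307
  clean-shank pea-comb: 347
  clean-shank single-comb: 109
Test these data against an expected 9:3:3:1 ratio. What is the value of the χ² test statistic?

Total ratio parts = 16. Expected numbers out of 1585:
  feathered-shank pea-comb: 1585 × 9/16 = 891.5625
  feathered-shank single-comb: 1585 × 3/16 = 297.1875
  clean-shank pea-comb: 1585 × 3/16 = 297.1875
  clean-shank single-comb: 1585 × 1/16 = 99.0625
χ² = Σ (O − E)² / E
  feathered-shank pea-comb: (822 − 891.5625)² / 891.5625 = 5.4275
  feathered-shank single-comb: (307 − 297.1875)² / 297.1875 = 0.3240
  clean-shank pea-comb: (347 − 297.1875)² / 297.1875 = 8.3492
  clean-shank single-comb: (109 − 99.0625)² / 99.0625 = 0.9969
χ² = 5.4275 + 0.3240 + 8.3492 + 0.9969 = 15.0976 ≈ 15.098

15.098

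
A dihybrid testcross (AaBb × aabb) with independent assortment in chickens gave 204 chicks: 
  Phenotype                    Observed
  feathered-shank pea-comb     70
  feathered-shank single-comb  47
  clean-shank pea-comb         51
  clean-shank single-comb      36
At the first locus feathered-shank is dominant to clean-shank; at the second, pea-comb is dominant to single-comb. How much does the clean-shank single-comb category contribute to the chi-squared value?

4.412

A dihybrid testcross with independent assortment gives a 1:1:1:1 ratio.
The 1:1:1:1 ratio has 4 parts, so with N = 204 the expected counts are:
  feathered-shank pea-comb: 204 × 1/4 = 51
  feathered-shank single-comb: 204 × 1/4 = 51
  clean-shank pea-comb: 204 × 1/4 = 51
  clean-shank single-comb: 204 × 1/4 = 51
Contribution of clean-shank single-comb: (36 − 51)² / 51 = 4.4118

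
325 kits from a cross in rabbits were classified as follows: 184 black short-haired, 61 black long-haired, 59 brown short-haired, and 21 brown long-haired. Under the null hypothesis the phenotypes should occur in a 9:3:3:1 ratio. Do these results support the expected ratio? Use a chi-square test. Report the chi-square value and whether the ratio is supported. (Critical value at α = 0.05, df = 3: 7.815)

Total ratio parts = 16. Expected numbers out of 325:
  black short-haired: 325 × 9/16 = 182.8125
  black long-haired: 325 × 3/16 = 60.9375
  brown short-haired: 325 × 3/16 = 60.9375
  brown long-haired: 325 × 1/16 = 20.3125
χ² = Σ (O − E)² / E
  black short-haired: (184 − 182.8125)² / 182.8125 = 0.0077
  black long-haired: (61 − 60.9375)² / 60.9375 = 0.0001
  brown short-haired: (59 − 60.9375)² / 60.9375 = 0.0616
  brown long-haired: (21 − 20.3125)² / 20.3125 = 0.0233
χ² = 0.0077 + 0.0001 + 0.0616 + 0.0233 = 0.0927 ≈ 0.093
Degrees of freedom = 4 − 1 = 3; critical value at α = 0.05 is 7.815.
Since 0.093 < 7.815, we fail to reject the null hypothesis — the data are consistent with the 9:3:3:1 ratio.

0.093; consistent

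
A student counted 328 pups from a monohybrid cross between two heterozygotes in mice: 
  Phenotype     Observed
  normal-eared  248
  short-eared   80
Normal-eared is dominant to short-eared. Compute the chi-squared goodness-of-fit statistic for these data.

0.065

For a monohybrid cross between heterozygotes with complete dominance, the expected phenotypic ratio is 3:1.
The 3:1 ratio has 4 parts, so with N = 328 the expected counts are:
  normal-eared: 328 × 3/4 = 246
  short-eared: 328 × 1/4 = 82
χ² = Σ (O − E)² / E
  normal-eared: (248 − 246)² / 246 = 0.0163
  short-eared: (80 − 82)² / 82 = 0.0488
χ² = 0.0163 + 0.0488 = 0.0651 ≈ 0.065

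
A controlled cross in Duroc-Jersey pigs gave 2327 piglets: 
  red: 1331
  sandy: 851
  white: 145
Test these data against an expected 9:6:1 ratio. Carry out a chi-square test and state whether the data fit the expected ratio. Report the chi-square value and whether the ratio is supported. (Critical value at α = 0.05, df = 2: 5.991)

Total ratio parts = 16. Expected numbers out of 2327:
  red: 2327 × 9/16 = 1308.9375
  sandy: 2327 × 6/16 = 872.625
  white: 2327 × 1/16 = 145.4375
χ² = Σ (O − E)² / E
  red: (1331 − 1308.9375)² / 1308.9375 = 0.3719
  sandy: (851 − 872.625)² / 872.625 = 0.5359
  white: (145 − 145.4375)² / 145.4375 = 0.0013
χ² = 0.3719 + 0.5359 + 0.0013 = 0.9091 ≈ 0.909
Degrees of freedom = 3 − 1 = 2; critical value at α = 0.05 is 5.991.
Since 0.909 < 5.991, we fail to reject the null hypothesis — the data are consistent with the 9:6:1 ratio.

0.909; consistent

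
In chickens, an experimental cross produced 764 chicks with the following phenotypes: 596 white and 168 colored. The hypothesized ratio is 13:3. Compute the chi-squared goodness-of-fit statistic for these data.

5.263

Total ratio parts = 16. Expected numbers out of 764:
  white: 764 × 13/16 = 620.75
  colored: 764 × 3/16 = 143.25
χ² = Σ (O − E)² / E
  white: (596 − 620.75)² / 620.75 = 0.9868
  colored: (168 − 143.25)² / 143.25 = 4.2762
χ² = 0.9868 + 4.2762 = 5.263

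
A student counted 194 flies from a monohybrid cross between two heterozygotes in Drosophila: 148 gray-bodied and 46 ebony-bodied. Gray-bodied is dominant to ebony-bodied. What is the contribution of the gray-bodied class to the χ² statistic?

For a monohybrid cross between heterozygotes with complete dominance, the expected phenotypic ratio is 3:1.
Expected counts for N = 194 under a 3:1 ratio (total parts = 4):
  gray-bodied: 194 × 3/4 = 145.5
  ebony-bodied: 194 × 1/4 = 48.5
Contribution of gray-bodied: (148 − 145.5)² / 145.5 = 0.0430

0.043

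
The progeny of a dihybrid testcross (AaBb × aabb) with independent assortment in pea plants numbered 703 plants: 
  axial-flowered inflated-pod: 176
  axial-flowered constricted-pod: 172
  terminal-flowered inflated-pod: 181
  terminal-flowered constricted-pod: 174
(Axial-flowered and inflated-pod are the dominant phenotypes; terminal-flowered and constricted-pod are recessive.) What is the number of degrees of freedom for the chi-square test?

A dihybrid testcross with independent assortment gives a 1:1:1:1 ratio.
A goodness-of-fit test with 4 phenotype classes has df = 4 − 1 = 3.

3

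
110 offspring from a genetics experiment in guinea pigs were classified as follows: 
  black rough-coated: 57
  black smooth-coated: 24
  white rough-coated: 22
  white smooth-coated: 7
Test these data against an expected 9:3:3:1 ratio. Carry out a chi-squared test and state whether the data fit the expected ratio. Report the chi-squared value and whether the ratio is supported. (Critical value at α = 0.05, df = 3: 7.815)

1.030; consistent

Expected counts for N = 110 under a 9:3:3:1 ratio (total parts = 16):
  black rough-coated: 110 × 9/16 = 61.875
  black smooth-coated: 110 × 3/16 = 20.625
  white rough-coated: 110 × 3/16 = 20.625
  white smooth-coated: 110 × 1/16 = 6.875
χ² = Σ (O − E)² / E
  black rough-coated: (57 − 61.875)² / 61.875 = 0.3841
  black smooth-coated: (24 − 20.625)² / 20.625 = 0.5523
  white rough-coated: (22 − 20.625)² / 20.625 = 0.0917
  white smooth-coated: (7 − 6.875)² / 6.875 = 0.0023
χ² = 0.3841 + 0.5523 + 0.0917 + 0.0023 = 1.0304 ≈ 1.030
Degrees of freedom = 4 − 1 = 3; critical value at α = 0.05 is 7.815.
Since 1.030 < 7.815, we fail to reject the null hypothesis — the data are consistent with the 9:3:3:1 ratio.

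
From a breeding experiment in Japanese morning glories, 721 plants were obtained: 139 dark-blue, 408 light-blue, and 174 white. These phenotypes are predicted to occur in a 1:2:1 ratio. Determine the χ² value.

15.915

Under the 1:2:1 hypothesis (Σ ratio = 4, N = 721):
  dark-blue: 721 × 1/4 = 180.25
  light-blue: 721 × 2/4 = 360.5
  white: 721 × 1/4 = 180.25
χ² = Σ (O − E)² / E
  dark-blue: (139 − 180.25)² / 180.25 = 9.4400
  light-blue: (408 − 360.5)² / 360.5 = 6.2587
  white: (174 − 180.25)² / 180.25 = 0.2167
χ² = 9.4400 + 6.2587 + 0.2167 = 15.9154 ≈ 15.915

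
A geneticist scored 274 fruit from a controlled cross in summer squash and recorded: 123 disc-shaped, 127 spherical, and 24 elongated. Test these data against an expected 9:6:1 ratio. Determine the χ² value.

14.769

Total ratio parts = 16. Expected numbers out of 274:
  disc-shaped: 274 × 9/16 = 154.125
  spherical: 274 × 6/16 = 102.75
  elongated: 274 × 1/16 = 17.125
χ² = Σ (O − E)² / E
  disc-shaped: (123 − 154.125)² / 154.125 = 6.2856
  spherical: (127 − 102.75)² / 102.75 = 5.7232
  elongated: (24 − 17.125)² / 17.125 = 2.7600
χ² = 6.2856 + 5.7232 + 2.7600 = 14.7688 ≈ 14.769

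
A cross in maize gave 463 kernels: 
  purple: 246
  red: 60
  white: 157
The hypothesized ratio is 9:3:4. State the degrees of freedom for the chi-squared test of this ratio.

A goodness-of-fit test with 3 phenotype classes has df = 3 − 1 = 2.

2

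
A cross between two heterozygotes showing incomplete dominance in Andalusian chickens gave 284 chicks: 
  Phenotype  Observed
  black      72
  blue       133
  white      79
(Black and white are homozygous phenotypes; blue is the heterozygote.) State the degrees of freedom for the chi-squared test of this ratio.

With incomplete dominance, a heterozygote × heterozygote cross gives a 1:2:1 phenotypic ratio.
A goodness-of-fit test with 3 phenotype classes has df = 3 − 1 = 2.

2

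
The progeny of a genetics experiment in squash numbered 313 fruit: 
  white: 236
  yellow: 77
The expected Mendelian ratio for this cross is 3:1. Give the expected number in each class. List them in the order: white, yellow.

The 3:1 ratio has 4 parts, so with N = 313 the expected counts are:
  white: 313 × 3/4 = 234.75
  yellow: 313 × 1/4 = 78.25

234.75, 78.25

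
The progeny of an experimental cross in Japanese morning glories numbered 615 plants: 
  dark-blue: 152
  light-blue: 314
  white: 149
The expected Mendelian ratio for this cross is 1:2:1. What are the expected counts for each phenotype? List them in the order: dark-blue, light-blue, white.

Expected counts for N = 615 under a 1:2:1 ratio (total parts = 4):
  dark-blue: 615 × 1/4 = 153.75
  light-blue: 615 × 2/4 = 307.5
  white: 615 × 1/4 = 153.75

153.75, 307.5, 153.75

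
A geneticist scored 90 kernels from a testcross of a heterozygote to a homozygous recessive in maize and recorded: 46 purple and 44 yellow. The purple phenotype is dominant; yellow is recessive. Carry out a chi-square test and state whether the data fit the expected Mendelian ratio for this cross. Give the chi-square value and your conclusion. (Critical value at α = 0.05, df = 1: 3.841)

0.044; consistent

A testcross of a heterozygote (Aa × aa) gives a 1:1 phenotypic ratio.
The 1:1 ratio has 2 parts, so with N = 90 the expected counts are:
  purple: 90 × 1/2 = 45
  yellow: 90 × 1/2 = 45
χ² = Σ (O − E)² / E
  purple: (46 − 45)² / 45 = 0.0222
  yellow: (44 − 45)² / 45 = 0.0222
χ² = 0.0222 + 0.0222 = 0.0444 ≈ 0.044
Degrees of freedom = 2 − 1 = 1; critical value at α = 0.05 is 3.841.
Since 0.044 < 3.841, we fail to reject the null hypothesis — the data are consistent with the 1:1 ratio.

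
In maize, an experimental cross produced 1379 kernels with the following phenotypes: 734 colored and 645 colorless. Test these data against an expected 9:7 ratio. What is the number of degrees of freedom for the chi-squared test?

1

A goodness-of-fit test with 2 phenotype classes has df = 2 − 1 = 1.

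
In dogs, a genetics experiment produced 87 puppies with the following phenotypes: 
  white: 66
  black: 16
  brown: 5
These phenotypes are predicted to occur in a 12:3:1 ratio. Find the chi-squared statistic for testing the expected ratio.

0.050

The 12:3:1 ratio has 16 parts, so with N = 87 the expected counts are:
  white: 87 × 12/16 = 65.25
  black: 87 × 3/16 = 16.3125
  brown: 87 × 1/16 = 5.4375
χ² = Σ (O − E)² / E
  white: (66 − 65.25)² / 65.25 = 0.0086
  black: (16 − 16.3125)² / 16.3125 = 0.0060
  brown: (5 − 5.4375)² / 5.4375 = 0.0352
χ² = 0.0086 + 0.0060 + 0.0352 = 0.0498 ≈ 0.050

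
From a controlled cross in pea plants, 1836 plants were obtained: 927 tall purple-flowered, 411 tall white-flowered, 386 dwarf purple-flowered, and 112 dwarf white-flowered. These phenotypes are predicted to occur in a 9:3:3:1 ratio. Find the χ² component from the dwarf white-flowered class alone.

Total ratio parts = 16. Expected numbers out of 1836:
  tall purple-flowered: 1836 × 9/16 = 1032.75
  tall white-flowered: 1836 × 3/16 = 344.25
  dwarf purple-flowered: 1836 × 3/16 = 344.25
  dwarf white-flowered: 1836 × 1/16 = 114.75
Contribution of dwarf white-flowered: (112 − 114.75)² / 114.75 = 0.0659

0.066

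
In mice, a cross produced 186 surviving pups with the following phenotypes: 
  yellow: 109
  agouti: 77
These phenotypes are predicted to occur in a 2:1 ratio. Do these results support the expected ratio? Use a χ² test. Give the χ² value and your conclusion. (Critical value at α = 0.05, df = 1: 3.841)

The 2:1 ratio has 3 parts, so with N = 186 the expected counts are:
  yellow: 186 × 2/3 = 124
  agouti: 186 × 1/3 = 62
χ² = Σ (O − E)² / E
  yellow: (109 − 124)² / 124 = 1.8145
  agouti: (77 − 62)² / 62 = 3.6290
χ² = 1.8145 + 3.6290 = 5.4435 ≈ 5.444
Degrees of freedom = 2 − 1 = 1; critical value at α = 0.05 is 3.841.
Since 5.444 > 3.841, we reject the null hypothesis — the data do not fit the 2:1 ratio.

5.444; not consistent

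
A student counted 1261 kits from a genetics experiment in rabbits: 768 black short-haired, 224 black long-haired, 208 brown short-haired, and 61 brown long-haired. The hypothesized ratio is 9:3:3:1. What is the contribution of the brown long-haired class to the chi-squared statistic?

Total ratio parts = 16. Expected numbers out of 1261:
  black short-haired: 1261 × 9/16 = 709.3125
  black long-haired: 1261 × 3/16 = 236.4375
  brown short-haired: 1261 × 3/16 = 236.4375
  brown long-haired: 1261 × 1/16 = 78.8125
Contribution of brown long-haired: (61 − 78.8125)² / 78.8125 = 4.0258

4.026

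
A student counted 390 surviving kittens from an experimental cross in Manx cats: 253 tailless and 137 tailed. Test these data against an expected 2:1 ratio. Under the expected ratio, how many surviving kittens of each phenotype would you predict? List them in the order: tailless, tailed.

Expected counts for N = 390 under a 2:1 ratio (total parts = 3):
  tailless: 390 × 2/3 = 260
  tailed: 390 × 1/3 = 130

260, 130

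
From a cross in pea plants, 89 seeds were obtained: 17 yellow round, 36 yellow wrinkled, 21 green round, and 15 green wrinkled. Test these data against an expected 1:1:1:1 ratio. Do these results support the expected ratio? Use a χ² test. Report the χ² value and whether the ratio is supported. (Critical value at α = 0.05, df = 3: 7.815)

12.169; not consistent

The 1:1:1:1 ratio has 4 parts, so with N = 89 the expected counts are:
  yellow round: 89 × 1/4 = 22.25
  yellow wrinkled: 89 × 1/4 = 22.25
  green round: 89 × 1/4 = 22.25
  green wrinkled: 89 × 1/4 = 22.25
χ² = Σ (O − E)² / E
  yellow round: (17 − 22.25)² / 22.25 = 1.2388
  yellow wrinkled: (36 − 22.25)² / 22.25 = 8.4972
  green round: (21 − 22.25)² / 22.25 = 0.0702
  green wrinkled: (15 − 22.25)² / 22.25 = 2.3624
χ² = 1.2388 + 8.4972 + 0.0702 + 2.3624 = 12.1686 ≈ 12.169
Degrees of freedom = 4 − 1 = 3; critical value at α = 0.05 is 7.815.
Since 12.169 > 7.815, we reject the null hypothesis — the data do not fit the 1:1:1:1 ratio.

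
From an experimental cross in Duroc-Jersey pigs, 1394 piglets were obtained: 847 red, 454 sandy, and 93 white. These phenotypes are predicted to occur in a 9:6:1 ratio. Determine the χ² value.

14.480

Expected counts for N = 1394 under a 9:6:1 ratio (total parts = 16):
  red: 1394 × 9/16 = 784.125
  sandy: 1394 × 6/16 = 522.75
  white: 1394 × 1/16 = 87.125
χ² = Σ (O − E)² / E
  red: (847 − 784.125)² / 784.125 = 5.0416
  sandy: (454 − 522.75)² / 522.75 = 9.0417
  white: (93 − 87.125)² / 87.125 = 0.3962
χ² = 5.0416 + 9.0417 + 0.3962 = 14.4795 ≈ 14.480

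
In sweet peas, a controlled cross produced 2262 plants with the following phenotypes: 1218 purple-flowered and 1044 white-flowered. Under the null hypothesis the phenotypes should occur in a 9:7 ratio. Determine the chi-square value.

5.311

Total ratio parts = 16. Expected numbers out of 2262:
  purple-flowered: 2262 × 9/16 = 1272.375
  white-flowered: 2262 × 7/16 = 989.625
χ² = Σ (O − E)² / E
  purple-flowered: (1218 − 1272.375)² / 1272.375 = 2.3237
  white-flowered: (1044 − 989.625)² / 989.625 = 2.9876
χ² = 2.3237 + 2.9876 = 5.3113 ≈ 5.311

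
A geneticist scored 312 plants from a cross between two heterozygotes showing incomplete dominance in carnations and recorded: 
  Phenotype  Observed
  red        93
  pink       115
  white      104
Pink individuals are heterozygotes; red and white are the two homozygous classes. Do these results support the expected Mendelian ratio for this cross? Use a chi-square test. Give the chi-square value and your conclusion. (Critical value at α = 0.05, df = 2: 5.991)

22.327; not consistent

With incomplete dominance, a heterozygote × heterozygote cross gives a 1:2:1 phenotypic ratio.
Under the 1:2:1 hypothesis (Σ ratio = 4, N = 312):
  red: 312 × 1/4 = 78
  pink: 312 × 2/4 = 156
  white: 312 × 1/4 = 78
χ² = Σ (O − E)² / E
  red: (93 − 78)² / 78 = 2.8846
  pink: (115 − 156)² / 156 = 10.7756
  white: (104 − 78)² / 78 = 8.6667
χ² = 2.8846 + 10.7756 + 8.6667 = 22.3269 ≈ 22.327
Degrees of freedom = 3 − 1 = 2; critical value at α = 0.05 is 5.991.
Since 22.327 > 5.991, we reject the null hypothesis — the data do not fit the 1:2:1 ratio.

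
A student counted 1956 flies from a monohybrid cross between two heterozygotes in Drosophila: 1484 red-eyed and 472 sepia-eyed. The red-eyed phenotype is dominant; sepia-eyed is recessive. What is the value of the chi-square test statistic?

0.788

For a monohybrid cross between heterozygotes with complete dominance, the expected phenotypic ratio is 3:1.
Total ratio parts = 4. Expected numbers out of 1956:
  red-eyed: 1956 × 3/4 = 1467
  sepia-eyed: 1956 × 1/4 = 489
χ² = Σ (O − E)² / E
  red-eyed: (1484 − 1467)² / 1467 = 0.1970
  sepia-eyed: (472 − 489)² / 489 = 0.5910
χ² = 0.1970 + 0.5910 = 0.788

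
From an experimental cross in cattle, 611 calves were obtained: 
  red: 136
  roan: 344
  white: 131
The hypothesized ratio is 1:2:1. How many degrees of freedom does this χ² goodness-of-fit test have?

2

A goodness-of-fit test with 3 phenotype classes has df = 3 − 1 = 2.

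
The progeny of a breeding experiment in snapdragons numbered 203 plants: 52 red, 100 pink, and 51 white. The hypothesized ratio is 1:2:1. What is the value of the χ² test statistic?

Expected counts for N = 203 under a 1:2:1 ratio (total parts = 4):
  red: 203 × 1/4 = 50.75
  pink: 203 × 2/4 = 101.5
  white: 203 × 1/4 = 50.75
χ² = Σ (O − E)² / E
  red: (52 − 50.75)² / 50.75 = 0.0308
  pink: (100 − 101.5)² / 101.5 = 0.0222
  white: (51 − 50.75)² / 50.75 = 0.0012
χ² = 0.0308 + 0.0222 + 0.0012 = 0.0542 ≈ 0.054

0.054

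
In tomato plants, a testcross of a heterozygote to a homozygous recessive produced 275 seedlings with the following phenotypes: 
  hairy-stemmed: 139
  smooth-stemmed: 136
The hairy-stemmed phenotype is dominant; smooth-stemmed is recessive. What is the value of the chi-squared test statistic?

A testcross of a heterozygote (Aa × aa) gives a 1:1 phenotypic ratio.
Under the 1:1 hypothesis (Σ ratio = 2, N = 275):
  hairy-stemmed: 275 × 1/2 = 137.5
  smooth-stemmed: 275 × 1/2 = 137.5
χ² = Σ (O − E)² / E
  hairy-stemmed: (139 − 137.5)² / 137.5 = 0.0164
  smooth-stemmed: (136 − 137.5)² / 137.5 = 0.0164
χ² = 0.0164 + 0.0164 = 0.0328 ≈ 0.033

0.033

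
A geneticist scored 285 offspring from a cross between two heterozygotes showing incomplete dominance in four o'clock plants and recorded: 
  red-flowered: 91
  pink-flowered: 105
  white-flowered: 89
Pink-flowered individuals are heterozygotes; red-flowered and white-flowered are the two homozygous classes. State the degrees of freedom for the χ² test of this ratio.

With incomplete dominance, a heterozygote × heterozygote cross gives a 1:2:1 phenotypic ratio.
A goodness-of-fit test with 3 phenotype classes has df = 3 − 1 = 2.

2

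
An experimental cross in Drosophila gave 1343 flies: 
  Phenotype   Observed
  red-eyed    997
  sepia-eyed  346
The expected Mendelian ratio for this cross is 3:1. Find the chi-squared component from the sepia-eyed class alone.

0.313

Expected counts for N = 1343 under a 3:1 ratio (total parts = 4):
  red-eyed: 1343 × 3/4 = 1007.25
  sepia-eyed: 1343 × 1/4 = 335.75
Contribution of sepia-eyed: (346 − 335.75)² / 335.75 = 0.3129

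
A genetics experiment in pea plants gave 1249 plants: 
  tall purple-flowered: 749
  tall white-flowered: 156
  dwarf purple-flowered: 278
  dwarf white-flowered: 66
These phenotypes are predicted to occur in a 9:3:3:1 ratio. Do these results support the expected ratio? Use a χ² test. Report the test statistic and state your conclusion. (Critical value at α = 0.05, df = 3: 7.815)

39.234; not consistent

Total ratio parts = 16. Expected numbers out of 1249:
  tall purple-flowered: 1249 × 9/16 = 702.5625
  tall white-flowered: 1249 × 3/16 = 234.1875
  dwarf purple-flowered: 1249 × 3/16 = 234.1875
  dwarf white-flowered: 1249 × 1/16 = 78.0625
χ² = Σ (O − E)² / E
  tall purple-flowered: (749 − 702.5625)² / 702.5625 = 3.0694
  tall white-flowered: (156 − 234.1875)² / 234.1875 = 26.1042
  dwarf purple-flowered: (278 − 234.1875)² / 234.1875 = 8.1966
  dwarf white-flowered: (66 − 78.0625)² / 78.0625 = 1.8639
χ² = 3.0694 + 26.1042 + 8.1966 + 1.8639 = 39.2341 ≈ 39.234
Degrees of freedom = 4 − 1 = 3; critical value at α = 0.05 is 7.815.
Since 39.234 > 7.815, we reject the null hypothesis — the data do not fit the 9:3:3:1 ratio.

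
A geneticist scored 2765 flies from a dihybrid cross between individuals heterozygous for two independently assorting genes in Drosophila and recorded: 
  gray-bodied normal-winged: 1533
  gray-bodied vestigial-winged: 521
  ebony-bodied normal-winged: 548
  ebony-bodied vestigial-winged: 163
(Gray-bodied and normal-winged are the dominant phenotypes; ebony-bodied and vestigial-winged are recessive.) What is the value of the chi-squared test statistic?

A dihybrid F₂ with independent assortment and complete dominance at both loci gives a 9:3:3:1 phenotypic ratio.
The 9:3:3:1 ratio has 16 parts, so with N = 2765 the expected counts are:
  gray-bodied normal-winged: 2765 × 9/16 = 1555.3125
  gray-bodied vestigial-winged: 2765 × 3/16 = 518.4375
  ebony-bodied normal-winged: 2765 × 3/16 = 518.4375
  ebony-bodied vestigial-winged: 2765 × 1/16 = 172.8125
χ² = Σ (O − E)² / E
  gray-bodied normal-winged: (1533 − 1555.3125)² / 1555.3125 = 0.3201
  gray-bodied vestigial-winged: (521 − 518.4375)² / 518.4375 = 0.0127
  ebony-bodied normal-winged: (548 − 518.4375)² / 518.4375 = 1.6857
  ebony-bodied vestigial-winged: (163 − 172.8125)² / 172.8125 = 0.5572
χ² = 0.3201 + 0.0127 + 1.6857 + 0.5572 = 2.5757 ≈ 2.576

2.576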